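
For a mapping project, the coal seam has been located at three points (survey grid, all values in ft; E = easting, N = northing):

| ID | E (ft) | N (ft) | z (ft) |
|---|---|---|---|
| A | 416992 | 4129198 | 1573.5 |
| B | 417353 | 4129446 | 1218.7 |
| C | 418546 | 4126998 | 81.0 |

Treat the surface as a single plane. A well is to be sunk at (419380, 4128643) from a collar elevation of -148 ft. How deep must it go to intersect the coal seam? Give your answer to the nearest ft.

Let the plane be z = a·E + b·N + c.
B−A: 361a + 248b = −354.8;  C−A: 1554a − 2200b = −1492.5.
Solving gives a = −0.97550679, b = −0.01065343.
Then c = 1573.5 − a·416992 − b·4129198 = 452342.14.
At (419380, 4128643): z_contact = −409108.0 − 43984.2 + 452342.14 = -750.1 ft.
Depth below ground = -148 − (-750.1) = 602 ft.

602 ft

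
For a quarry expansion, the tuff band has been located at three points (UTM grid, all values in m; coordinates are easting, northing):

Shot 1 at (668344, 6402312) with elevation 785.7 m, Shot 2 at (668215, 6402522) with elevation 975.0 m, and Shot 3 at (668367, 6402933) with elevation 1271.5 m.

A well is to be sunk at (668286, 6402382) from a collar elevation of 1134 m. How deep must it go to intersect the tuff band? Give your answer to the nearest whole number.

Two edge vectors: Shot 1→Shot 2 = (-129, 210, 189.3), Shot 1→Shot 3 = (23, 621, 485.8).
Normal n = (Shot 1→Shot 2) × (Shot 1→Shot 3) = (-15537.3, 67022.1, -84939).
So ∂z/∂easting = −n_x/n_z = −0.18292304 and ∂z/∂northing = −n_y/n_z = 0.78906156.
Intercept c from Shot 1: 785.7 + 122255.52 − 5051818.31 = −4928777.09.
At (668286, 6402382): z_contact = −122244.9 + 5051873.5 − 4928777.09 = 851.5 m.
Depth below ground = 1134 − 851.5 = 282 m.

282 m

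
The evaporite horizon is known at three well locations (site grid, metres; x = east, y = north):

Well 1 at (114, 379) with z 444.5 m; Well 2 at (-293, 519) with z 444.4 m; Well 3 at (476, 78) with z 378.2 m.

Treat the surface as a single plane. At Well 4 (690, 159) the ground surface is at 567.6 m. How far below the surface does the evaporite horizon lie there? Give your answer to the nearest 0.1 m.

Let the plane be z = a·x + b·y + c.
Well 2−Well 1: −407a + 140b = −0.1;  Well 3−Well 1: 362a − 301b = −66.3.
Solving gives a = 0.12965, b = 0.37619.
Then c = 444.5 − a·114 − b·379 = 287.15.
At (690, 159): z_contact = 89.46 + 59.81 + 287.15 = 436.42 m.
Depth below ground = 567.6 − 436.42 = 131.2 m.

131.2 m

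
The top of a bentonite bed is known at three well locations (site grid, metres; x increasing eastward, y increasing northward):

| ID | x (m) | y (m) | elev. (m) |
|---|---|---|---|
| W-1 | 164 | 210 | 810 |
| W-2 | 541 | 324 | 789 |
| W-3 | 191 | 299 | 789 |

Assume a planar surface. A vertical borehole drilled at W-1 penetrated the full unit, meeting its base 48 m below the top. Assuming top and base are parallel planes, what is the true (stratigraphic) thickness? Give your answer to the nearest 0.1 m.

46.7 m

Let the plane be z = a·x + b·y + c.
W-2−W-1: 377a + 114b = −21;  W-3−W-1: 27a + 89b = −21.
Solving gives a = 0.01723, b = −0.24118.
|∇z| = √(a²+b²) = 0.24180, so dip δ = arctan(0.24180) = 13.59°.
True thickness = vertical thickness × cos δ = 48 × cos 13.59° = 46.7 m.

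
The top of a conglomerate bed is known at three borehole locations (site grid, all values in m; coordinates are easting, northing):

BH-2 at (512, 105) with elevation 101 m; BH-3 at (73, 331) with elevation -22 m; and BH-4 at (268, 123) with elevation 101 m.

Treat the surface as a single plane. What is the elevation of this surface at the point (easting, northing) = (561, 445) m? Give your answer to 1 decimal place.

Two edge vectors: BH-2→BH-3 = (-439, 226, -123), BH-2→BH-4 = (-244, 18, 0).
Normal n = (BH-2→BH-3) × (BH-2→BH-4) = (2214, 30012, 47242).
So ∂z/∂easting = −n_x/n_z = −0.04687 and ∂z/∂northing = −n_y/n_z = −0.63528.
Intercept c from BH-2: 101 + 23.99 + 66.70 = 191.70.
At (561, 445): z = −26.3 − 282.7 + 191.70 = -117.3 m.

-117.3 m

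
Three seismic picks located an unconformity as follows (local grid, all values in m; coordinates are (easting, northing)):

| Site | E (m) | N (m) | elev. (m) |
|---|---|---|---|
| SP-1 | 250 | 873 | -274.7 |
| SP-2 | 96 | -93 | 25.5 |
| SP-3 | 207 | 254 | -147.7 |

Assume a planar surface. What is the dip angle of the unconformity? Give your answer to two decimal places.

49.73°

Two edge vectors: SP-1→SP-2 = (-154, -966, 300.2), SP-1→SP-3 = (-43, -619, 127).
Normal n = (SP-1→SP-2) × (SP-1→SP-3) = (63141.8, 6649.4, 53788).
So ∂z/∂E = −n_x/n_z = −1.17390 and ∂z/∂N = −n_y/n_z = −0.12362.
Gradient magnitude |∇z| = √(a² + b²) = √(1.37804 + 0.01528) = 1.18039.
True dip = arctan(1.18039) = 49.73°, dipping toward E (azimuth ≈ 084°).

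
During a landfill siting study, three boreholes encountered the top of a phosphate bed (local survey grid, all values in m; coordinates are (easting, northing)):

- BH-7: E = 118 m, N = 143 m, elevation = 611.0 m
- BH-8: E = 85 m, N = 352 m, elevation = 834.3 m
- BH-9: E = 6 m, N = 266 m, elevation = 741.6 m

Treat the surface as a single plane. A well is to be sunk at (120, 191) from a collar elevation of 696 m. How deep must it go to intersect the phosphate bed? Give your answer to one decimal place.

Let the plane be z = a·E + b·N + c.
BH-8−BH-7: −33a + 209b = 223.3;  BH-9−BH-7: −112a + 123b = 130.6.
Solving gives a = 0.00881, b = 1.06981.
Then c = 611 − a·118 − b·143 = 456.98.
At (120, 191): z_contact = 1.06 + 204.33 + 456.98 = 662.37 m.
Depth below ground = 696 − 662.37 = 33.6 m.

33.6 m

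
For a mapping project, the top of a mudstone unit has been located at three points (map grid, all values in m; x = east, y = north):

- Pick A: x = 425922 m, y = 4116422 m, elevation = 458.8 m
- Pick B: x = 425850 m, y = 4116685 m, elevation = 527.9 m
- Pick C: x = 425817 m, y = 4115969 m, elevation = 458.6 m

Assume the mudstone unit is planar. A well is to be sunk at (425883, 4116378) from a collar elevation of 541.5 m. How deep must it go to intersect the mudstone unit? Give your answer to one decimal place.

67.8 m

Two edge vectors: Pick A→Pick B = (-72, 263, 69.1), Pick A→Pick C = (-105, -453, -0.2).
Normal n = (Pick A→Pick B) × (Pick A→Pick C) = (31249.7, -7269.9, 60231).
So ∂z/∂x = −n_x/n_z = −0.518830835 and ∂z/∂y = −n_y/n_z = 0.120700304.
Intercept c from Pick A: 458.8 + 220981.47 − 496853.39 = −275413.12.
At (425883, 4116378): z_contact = −220961.23 + 496848.08 − 275413.12 = 473.72 m.
Depth below ground = 541.5 − 473.72 = 67.8 m.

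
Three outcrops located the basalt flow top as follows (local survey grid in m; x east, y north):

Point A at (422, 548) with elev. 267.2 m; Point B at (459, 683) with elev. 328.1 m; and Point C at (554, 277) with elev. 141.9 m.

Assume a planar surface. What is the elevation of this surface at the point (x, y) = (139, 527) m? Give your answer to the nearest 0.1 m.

Let the plane be z = a·x + b·y + c.
Point B−Point A: 37a + 135b = 60.9;  Point C−Point A: 132a − 271b = −125.3.
Solving gives a = −0.01478, b = 0.45516.
Then c = 267.2 − a·422 − b·548 = 24.01.
At (139, 527): z = −2.1 + 239.9 + 24.01 = 261.8 m.

261.8 m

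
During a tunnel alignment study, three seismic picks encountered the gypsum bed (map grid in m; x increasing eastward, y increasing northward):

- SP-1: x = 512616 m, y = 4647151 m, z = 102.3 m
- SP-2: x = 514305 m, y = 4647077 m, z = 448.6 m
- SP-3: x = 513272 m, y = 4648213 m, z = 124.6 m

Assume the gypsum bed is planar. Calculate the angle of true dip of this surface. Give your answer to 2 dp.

Two edge vectors: SP-1→SP-2 = (1689, -74, 346.3), SP-1→SP-3 = (656, 1062, 22.3).
Normal n = (SP-1→SP-2) × (SP-1→SP-3) = (-369420.8, 189508.1, 1842262).
So ∂z/∂x = −n_x/n_z = 0.20053 and ∂z/∂y = −n_y/n_z = −0.10287.
Gradient magnitude |∇z| = √(a² + b²) = √(0.04021 + 0.01058) = 0.22537.
True dip = arctan(0.22537) = 12.70°, dipping toward WNW (azimuth ≈ 297°).

12.70°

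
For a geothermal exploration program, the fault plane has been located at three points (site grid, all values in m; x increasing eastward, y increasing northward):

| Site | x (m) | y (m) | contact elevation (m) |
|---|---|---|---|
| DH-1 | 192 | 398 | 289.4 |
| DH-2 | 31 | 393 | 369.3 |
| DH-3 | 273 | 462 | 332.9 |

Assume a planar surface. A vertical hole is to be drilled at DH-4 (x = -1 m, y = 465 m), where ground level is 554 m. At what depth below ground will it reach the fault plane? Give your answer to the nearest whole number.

Two edge vectors: DH-1→DH-2 = (-161, -5, 79.9), DH-1→DH-3 = (81, 64, 43.5).
Normal n = (DH-1→DH-2) × (DH-1→DH-3) = (-5331.1, 13475.4, -9899).
So ∂z/∂x = −n_x/n_z = −0.53855 and ∂z/∂y = −n_y/n_z = 1.36129.
Intercept c from DH-1: 289.4 + 103.40 − 541.79 = −148.99.
At (-1, 465): z_contact = 0.5 + 633.0 − 148.99 = 484.5 m.
Depth below ground = 554 − 484.5 = 69 m.

69 m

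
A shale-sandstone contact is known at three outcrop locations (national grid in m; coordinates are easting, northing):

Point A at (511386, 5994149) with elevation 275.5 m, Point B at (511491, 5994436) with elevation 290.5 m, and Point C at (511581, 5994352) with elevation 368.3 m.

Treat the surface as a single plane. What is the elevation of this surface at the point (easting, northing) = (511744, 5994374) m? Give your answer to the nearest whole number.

Two edge vectors: Point A→Point B = (105, 287, 15), Point A→Point C = (195, 203, 92.8).
Normal n = (Point A→Point B) × (Point A→Point C) = (23588.6, -6819, -34650).
So ∂z/∂easting = −n_x/n_z = 0.68076768 and ∂z/∂northing = −n_y/n_z = −0.19679654.
Intercept c from Point A: 275.5 − 348135.06 + 1179627.76 = 831768.21.
At (511744, 5994374): z = 348378.8 − 1179672.0 + 831768.21 = 474.9 m.

475 m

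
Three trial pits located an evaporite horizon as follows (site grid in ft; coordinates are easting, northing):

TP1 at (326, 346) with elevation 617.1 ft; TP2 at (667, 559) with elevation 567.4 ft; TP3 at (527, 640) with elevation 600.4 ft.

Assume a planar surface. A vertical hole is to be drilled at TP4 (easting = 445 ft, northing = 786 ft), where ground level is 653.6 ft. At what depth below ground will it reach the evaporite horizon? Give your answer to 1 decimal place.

26.5 ft

Two edge vectors: TP1→TP2 = (341, 213, -49.7), TP1→TP3 = (201, 294, -16.7).
Normal n = (TP1→TP2) × (TP1→TP3) = (11054.7, -4295, 57441).
So ∂z/∂easting = −n_x/n_z = −0.19245 and ∂z/∂northing = −n_y/n_z = 0.07477.
Intercept c from TP1: 617.1 + 62.74 − 25.87 = 653.97.
At (445, 786): z_contact = −85.64 + 58.77 + 653.97 = 627.10 ft.
Depth below ground = 653.6 − 627.10 = 26.5 ft.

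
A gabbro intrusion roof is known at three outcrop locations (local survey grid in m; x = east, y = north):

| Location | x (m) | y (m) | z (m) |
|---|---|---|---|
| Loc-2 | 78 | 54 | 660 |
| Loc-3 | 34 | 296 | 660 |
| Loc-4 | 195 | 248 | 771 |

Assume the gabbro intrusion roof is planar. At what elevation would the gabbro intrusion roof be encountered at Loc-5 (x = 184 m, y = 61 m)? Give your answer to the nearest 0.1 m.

738.2 m

Let the plane be z = a·x + b·y + c.
Loc-3−Loc-2: −44a + 242b = 0;  Loc-4−Loc-2: 117a + 194b = 111.
Solving gives a = 0.72896, b = 0.13254.
Then c = 660 − a·78 − b·54 = 595.98.
At (184, 61): z = 134.1 + 8.1 + 595.98 = 738.2 m.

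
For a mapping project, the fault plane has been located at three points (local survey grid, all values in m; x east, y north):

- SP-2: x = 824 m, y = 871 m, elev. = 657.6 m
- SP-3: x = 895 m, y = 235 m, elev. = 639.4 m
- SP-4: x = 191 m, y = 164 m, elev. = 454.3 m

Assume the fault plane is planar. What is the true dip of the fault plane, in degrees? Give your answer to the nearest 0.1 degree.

14.8°

Two edge vectors: SP-2→SP-3 = (71, -636, -18.2), SP-2→SP-4 = (-633, -707, -203.3).
Normal n = (SP-2→SP-3) × (SP-2→SP-4) = (116431.4, 25954.9, -452785).
So ∂z/∂x = −n_x/n_z = 0.25715 and ∂z/∂y = −n_y/n_z = 0.05732.
Gradient magnitude |∇z| = √(a² + b²) = √(0.06612 + 0.00329) = 0.26346.
True dip = arctan(0.26346) = 14.8°, dipping toward WSW (azimuth ≈ 257°).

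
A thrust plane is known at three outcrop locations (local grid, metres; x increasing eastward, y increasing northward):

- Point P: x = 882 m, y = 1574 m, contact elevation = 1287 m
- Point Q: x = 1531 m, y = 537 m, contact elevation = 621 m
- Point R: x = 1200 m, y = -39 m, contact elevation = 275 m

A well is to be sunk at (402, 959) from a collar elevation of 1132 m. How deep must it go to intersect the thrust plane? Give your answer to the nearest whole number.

Let the plane be z = a·x + b·y + c.
Point Q−Point P: 649a − 1037b = −666;  Point R−Point P: 318a − 1613b = −1012.
Solving gives a = −0.03460, b = 0.62058.
Then c = 1287 − a·882 − b·1574 = 340.73.
At (402, 959): z_contact = −13.9 + 595.1 + 340.73 = 922.0 m.
Depth below ground = 1132 − 922.0 = 210 m.

210 m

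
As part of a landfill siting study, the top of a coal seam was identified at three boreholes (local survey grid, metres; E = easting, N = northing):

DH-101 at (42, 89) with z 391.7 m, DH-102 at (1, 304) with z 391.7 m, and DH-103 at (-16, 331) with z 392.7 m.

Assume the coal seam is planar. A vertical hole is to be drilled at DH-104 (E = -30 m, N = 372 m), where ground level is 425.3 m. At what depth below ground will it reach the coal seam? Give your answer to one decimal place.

32.1 m

Let the plane be z = a·E + b·N + c.
DH-102−DH-101: −41a + 215b = 0;  DH-103−DH-101: −58a + 242b = 1.
Solving gives a = −0.08438, b = −0.01609.
Then c = 391.7 − a·42 − b·89 = 396.68.
At (-30, 372): z_contact = 2.53 − 5.99 + 396.68 = 393.22 m.
Depth below ground = 425.3 − 393.22 = 32.1 m.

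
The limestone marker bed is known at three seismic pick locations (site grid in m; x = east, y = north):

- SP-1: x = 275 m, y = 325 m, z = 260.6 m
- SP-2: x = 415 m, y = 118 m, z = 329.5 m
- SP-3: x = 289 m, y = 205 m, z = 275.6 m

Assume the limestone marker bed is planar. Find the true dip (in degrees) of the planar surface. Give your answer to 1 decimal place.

20.8°

Let the plane be z = a·x + b·y + c.
SP-2−SP-1: 140a − 207b = 68.9;  SP-3−SP-1: 14a − 120b = 15.
Solving gives a = 0.37139, b = −0.08167.
Gradient magnitude |∇z| = √(a² + b²) = √(0.13793 + 0.00667) = 0.38026.
True dip = arctan(0.38026) = 20.8°, dipping toward WNW (azimuth ≈ 282°).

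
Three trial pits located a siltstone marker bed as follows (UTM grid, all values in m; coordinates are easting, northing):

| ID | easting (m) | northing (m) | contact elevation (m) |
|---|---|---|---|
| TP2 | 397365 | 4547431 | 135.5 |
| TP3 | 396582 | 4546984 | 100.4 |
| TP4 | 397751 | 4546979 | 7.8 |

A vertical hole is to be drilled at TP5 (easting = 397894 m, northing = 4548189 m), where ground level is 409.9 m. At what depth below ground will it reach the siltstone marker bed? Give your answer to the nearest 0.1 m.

Two edge vectors: TP2→TP3 = (-783, -447, -35.1), TP2→TP4 = (386, -452, -127.7).
Normal n = (TP2→TP3) × (TP2→TP4) = (41216.7, -113537.7, 526458).
So ∂z/∂easting = −n_x/n_z = −0.078290576 and ∂z/∂northing = −n_y/n_z = 0.215663358.
Intercept c from TP2: 135.5 + 31109.93 − 980714.24 = −949468.80.
At (397894, 4548189): z_contact = −31151.35 + 980877.71 − 949468.80 = 257.56 m.
Depth below ground = 409.9 − 257.56 = 152.3 m.

152.3 m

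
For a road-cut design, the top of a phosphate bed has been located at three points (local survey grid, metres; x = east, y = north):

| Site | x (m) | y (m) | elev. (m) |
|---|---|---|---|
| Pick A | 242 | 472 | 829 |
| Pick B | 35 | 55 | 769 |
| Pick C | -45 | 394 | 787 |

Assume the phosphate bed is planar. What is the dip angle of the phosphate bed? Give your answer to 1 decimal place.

8.5°

Let the plane be z = a·x + b·y + c.
Pick B−Pick A: −207a − 417b = −60;  Pick C−Pick A: −287a − 78b = −42.
Solving gives a = 0.12396, b = 0.08235.
Gradient magnitude |∇z| = √(a² + b²) = √(0.01537 + 0.00678) = 0.14882.
True dip = arctan(0.14882) = 8.5°, dipping toward WSW (azimuth ≈ 236°).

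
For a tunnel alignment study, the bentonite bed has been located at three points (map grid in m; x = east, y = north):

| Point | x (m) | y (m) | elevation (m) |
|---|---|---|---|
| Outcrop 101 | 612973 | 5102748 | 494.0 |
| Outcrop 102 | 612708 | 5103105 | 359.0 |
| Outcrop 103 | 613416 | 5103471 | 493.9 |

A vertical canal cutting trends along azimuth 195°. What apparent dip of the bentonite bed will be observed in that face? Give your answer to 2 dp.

Two edge vectors: Outcrop 101→Outcrop 102 = (-265, 357, -135), Outcrop 101→Outcrop 103 = (443, 723, -0.1).
Normal n = (Outcrop 101→Outcrop 102) × (Outcrop 101→Outcrop 103) = (97569.3, -59831.5, -349746).
So ∂z/∂x = −n_x/n_z = 0.27897 and ∂z/∂y = −n_y/n_z = −0.17107.
Unit vector along 195° is (sin 195°, cos 195°) = (-0.2588, -0.9659).
Slope in that direction = a·(-0.2588) + b·(-0.9659) = 0.09304.
Apparent dip = arctan|0.09304| = 5.32° (true dip is 18.1°, so apparent ≤ true as expected).

5.32°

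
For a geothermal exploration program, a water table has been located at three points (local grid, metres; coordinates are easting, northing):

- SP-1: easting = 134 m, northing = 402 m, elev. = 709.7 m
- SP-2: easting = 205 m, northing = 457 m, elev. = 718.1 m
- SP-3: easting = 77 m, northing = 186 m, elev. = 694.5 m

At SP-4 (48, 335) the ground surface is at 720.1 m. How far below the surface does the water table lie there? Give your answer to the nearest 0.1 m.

Let the plane be z = a·easting + b·northing + c.
SP-2−SP-1: 71a + 55b = 8.4;  SP-3−SP-1: −57a − 216b = −15.2.
Solving gives a = 0.08019, b = 0.04921.
Then c = 709.7 − a·134 − b·402 = 679.17.
At (48, 335): z_contact = 3.85 + 16.49 + 679.17 = 699.51 m.
Depth below ground = 720.1 − 699.51 = 20.6 m.

20.6 m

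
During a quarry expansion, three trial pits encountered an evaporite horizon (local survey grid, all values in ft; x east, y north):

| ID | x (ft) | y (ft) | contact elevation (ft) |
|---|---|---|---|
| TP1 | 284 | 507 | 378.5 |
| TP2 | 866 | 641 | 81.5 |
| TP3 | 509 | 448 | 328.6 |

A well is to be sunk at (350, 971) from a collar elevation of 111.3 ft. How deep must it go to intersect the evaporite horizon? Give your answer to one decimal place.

Let the plane be z = a·x + b·y + c.
TP2−TP1: 582a + 134b = −297;  TP3−TP1: 225a − 59b = −49.9.
Solving gives a = −0.37541, b = −0.58590.
Then c = 378.5 − a·284 − b·507 = 782.17.
At (350, 971): z_contact = −131.39 − 568.90 + 782.17 = 81.87 ft.
Depth below ground = 111.3 − 81.87 = 29.4 ft.

29.4 ft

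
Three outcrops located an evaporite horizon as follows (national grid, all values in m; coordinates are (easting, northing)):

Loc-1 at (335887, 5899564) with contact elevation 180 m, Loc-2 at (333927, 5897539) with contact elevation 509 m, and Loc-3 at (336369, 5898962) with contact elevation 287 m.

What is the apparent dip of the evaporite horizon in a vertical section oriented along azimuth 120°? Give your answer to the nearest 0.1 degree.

5.3°

Two edge vectors: Loc-1→Loc-2 = (-1960, -2025, 329), Loc-1→Loc-3 = (482, -602, 107).
Normal n = (Loc-1→Loc-2) × (Loc-1→Loc-3) = (-18617, 368298, 2155970).
So ∂z/∂E = −n_x/n_z = 0.00864 and ∂z/∂N = −n_y/n_z = −0.17083.
Unit vector along 120° is (sin 120°, cos 120°) = (0.8660, -0.5000).
Slope in that direction = a·(0.8660) + b·(-0.5000) = 0.09289.
Apparent dip = arctan|0.09289| = 5.3° (true dip is 9.7°, so apparent ≤ true as expected).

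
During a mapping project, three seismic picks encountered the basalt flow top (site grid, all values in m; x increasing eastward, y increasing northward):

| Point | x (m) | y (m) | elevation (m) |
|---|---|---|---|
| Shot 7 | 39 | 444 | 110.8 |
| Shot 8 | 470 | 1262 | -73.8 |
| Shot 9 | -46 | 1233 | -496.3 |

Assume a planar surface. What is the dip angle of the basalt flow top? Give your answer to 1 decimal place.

47.5°

Let the plane be z = a·x + b·y + c.
Shot 8−Shot 7: 431a + 818b = −184.6;  Shot 9−Shot 7: −85a + 789b = −607.1.
Solving gives a = 0.85686, b = −0.67714.
Gradient magnitude |∇z| = √(a² + b²) = √(0.73420 + 0.45853) = 1.09212.
True dip = arctan(1.09212) = 47.5°, dipping toward NW (azimuth ≈ 308°).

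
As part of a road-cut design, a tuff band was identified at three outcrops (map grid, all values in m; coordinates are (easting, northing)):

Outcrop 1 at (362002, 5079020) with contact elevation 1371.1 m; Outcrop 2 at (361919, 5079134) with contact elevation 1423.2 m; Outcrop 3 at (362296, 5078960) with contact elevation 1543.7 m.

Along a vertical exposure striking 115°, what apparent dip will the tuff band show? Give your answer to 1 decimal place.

Let the plane be z = a·E + b·N + c.
Outcrop 2−Outcrop 1: −83a + 114b = 52.1;  Outcrop 3−Outcrop 1: 294a − 60b = 172.6.
Solving gives a = 0.79907, b = 1.03880.
Unit vector along 115° is (sin 115°, cos 115°) = (0.9063, -0.4226).
Slope in that direction = a·(0.9063) + b·(-0.4226) = 0.28519.
Apparent dip = arctan|0.28519| = 15.9° (true dip is 52.7°, so apparent ≤ true as expected).

15.9°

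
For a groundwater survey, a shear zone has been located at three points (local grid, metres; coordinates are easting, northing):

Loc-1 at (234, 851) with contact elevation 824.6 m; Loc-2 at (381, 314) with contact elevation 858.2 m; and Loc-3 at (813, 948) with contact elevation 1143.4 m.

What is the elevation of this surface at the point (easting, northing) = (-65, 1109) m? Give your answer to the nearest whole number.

Two edge vectors: Loc-1→Loc-2 = (147, -537, 33.6), Loc-1→Loc-3 = (579, 97, 318.8).
Normal n = (Loc-1→Loc-2) × (Loc-1→Loc-3) = (-174454.8, -27409.2, 325182).
So ∂z/∂easting = −n_x/n_z = 0.53648 and ∂z/∂northing = −n_y/n_z = 0.08429.
Intercept c from Loc-1: 824.6 − 125.54 − 71.73 = 627.33.
At (-65, 1109): z = −34.9 + 93.5 + 627.33 = 685.9 m.

686 m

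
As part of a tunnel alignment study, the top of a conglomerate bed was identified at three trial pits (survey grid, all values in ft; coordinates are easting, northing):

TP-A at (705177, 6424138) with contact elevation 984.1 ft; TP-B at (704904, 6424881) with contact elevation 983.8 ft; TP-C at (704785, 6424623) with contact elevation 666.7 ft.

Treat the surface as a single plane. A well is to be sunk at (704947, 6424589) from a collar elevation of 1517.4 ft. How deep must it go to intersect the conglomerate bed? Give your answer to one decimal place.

Let the plane be z = a·easting + b·northing + c.
TP-B−TP-A: −273a + 743b = −0.3;  TP-C−TP-A: −392a + 485b = −317.4.
Solving gives a = 1.483671491, b = 0.544740669.
Then c = 984.1 − a·705177 − b·6424138 = −4544756.14.
At (704947, 6424589): z_contact = 1045909.77 + 3499734.91 − 4544756.14 = 888.53 ft.
Depth below ground = 1517.4 − 888.53 = 628.9 ft.

628.9 ft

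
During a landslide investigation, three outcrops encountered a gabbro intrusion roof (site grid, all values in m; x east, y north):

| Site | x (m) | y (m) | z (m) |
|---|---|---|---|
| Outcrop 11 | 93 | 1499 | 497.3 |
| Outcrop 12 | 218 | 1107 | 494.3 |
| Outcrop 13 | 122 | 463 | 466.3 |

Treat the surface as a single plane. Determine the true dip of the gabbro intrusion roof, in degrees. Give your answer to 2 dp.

Two edge vectors: Outcrop 11→Outcrop 12 = (125, -392, -3), Outcrop 11→Outcrop 13 = (29, -1036, -31).
Normal n = (Outcrop 11→Outcrop 12) × (Outcrop 11→Outcrop 13) = (9044, 3788, -118132).
So ∂z/∂x = −n_x/n_z = 0.07656 and ∂z/∂y = −n_y/n_z = 0.03207.
Gradient magnitude |∇z| = √(a² + b²) = √(0.00586 + 0.00103) = 0.08300.
True dip = arctan(0.08300) = 4.74°, dipping toward WSW (azimuth ≈ 247°).

4.74°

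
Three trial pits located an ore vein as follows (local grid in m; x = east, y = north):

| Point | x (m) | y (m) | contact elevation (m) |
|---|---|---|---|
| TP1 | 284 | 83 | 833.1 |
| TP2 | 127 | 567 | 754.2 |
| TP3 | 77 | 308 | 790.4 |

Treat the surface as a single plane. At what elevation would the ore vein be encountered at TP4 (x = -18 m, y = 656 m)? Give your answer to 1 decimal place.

Two edge vectors: TP1→TP2 = (-157, 484, -78.9), TP1→TP3 = (-207, 225, -42.7).
Normal n = (TP1→TP2) × (TP1→TP3) = (-2914.3, 9628.4, 64863).
So ∂z/∂x = −n_x/n_z = 0.04493 and ∂z/∂y = −n_y/n_z = −0.14844.
Intercept c from TP1: 833.1 − 12.76 + 12.32 = 832.66.
At (-18, 656): z = −0.8 − 97.4 + 832.66 = 734.5 m.

734.5 m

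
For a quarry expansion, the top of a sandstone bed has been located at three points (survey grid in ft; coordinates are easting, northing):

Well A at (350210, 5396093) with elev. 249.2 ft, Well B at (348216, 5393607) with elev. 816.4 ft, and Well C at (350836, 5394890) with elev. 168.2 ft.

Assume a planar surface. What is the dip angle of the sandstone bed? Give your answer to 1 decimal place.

12.9°

Two edge vectors: Well A→Well B = (-1994, -2486, 567.2), Well A→Well C = (626, -1203, -81).
Normal n = (Well A→Well B) × (Well A→Well C) = (883707.6, 193553.2, 3955018).
So ∂z/∂easting = −n_x/n_z = −0.22344 and ∂z/∂northing = −n_y/n_z = −0.04894.
Gradient magnitude |∇z| = √(a² + b²) = √(0.04993 + 0.00239) = 0.22874.
True dip = arctan(0.22874) = 12.9°, dipping toward ENE (azimuth ≈ 078°).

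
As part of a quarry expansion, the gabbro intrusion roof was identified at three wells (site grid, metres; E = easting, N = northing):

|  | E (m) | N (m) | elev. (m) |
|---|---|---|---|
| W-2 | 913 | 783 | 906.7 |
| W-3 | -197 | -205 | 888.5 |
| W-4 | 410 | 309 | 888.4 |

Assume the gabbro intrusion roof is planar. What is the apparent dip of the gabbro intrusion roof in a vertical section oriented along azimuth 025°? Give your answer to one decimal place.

11.8°

Two edge vectors: W-2→W-3 = (-1110, -988, -18.2), W-2→W-4 = (-503, -474, -18.3).
Normal n = (W-2→W-3) × (W-2→W-4) = (9453.6, -11158.4, 29176).
So ∂z/∂E = −n_x/n_z = −0.32402 and ∂z/∂N = −n_y/n_z = 0.38245.
Unit vector along 025° is (sin 25°, cos 25°) = (0.4226, 0.9063).
Slope in that direction = a·(0.4226) + b·(0.9063) = 0.20968.
Apparent dip = arctan|0.20968| = 11.8° (true dip is 26.6°, so apparent ≤ true as expected).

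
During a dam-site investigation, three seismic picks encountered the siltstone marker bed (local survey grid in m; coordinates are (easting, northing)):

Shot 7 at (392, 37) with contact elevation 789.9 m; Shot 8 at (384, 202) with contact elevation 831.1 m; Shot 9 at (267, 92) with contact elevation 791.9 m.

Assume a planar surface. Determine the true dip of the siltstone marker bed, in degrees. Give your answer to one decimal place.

15.2°

Let the plane be z = a·E + b·N + c.
Shot 8−Shot 7: −8a + 165b = 41.2;  Shot 9−Shot 7: −125a + 55b = 2.
Solving gives a = 0.09591, b = 0.25435.
Gradient magnitude |∇z| = √(a² + b²) = √(0.00920 + 0.06469) = 0.27183.
True dip = arctan(0.27183) = 15.2°, dipping toward SSW (azimuth ≈ 201°).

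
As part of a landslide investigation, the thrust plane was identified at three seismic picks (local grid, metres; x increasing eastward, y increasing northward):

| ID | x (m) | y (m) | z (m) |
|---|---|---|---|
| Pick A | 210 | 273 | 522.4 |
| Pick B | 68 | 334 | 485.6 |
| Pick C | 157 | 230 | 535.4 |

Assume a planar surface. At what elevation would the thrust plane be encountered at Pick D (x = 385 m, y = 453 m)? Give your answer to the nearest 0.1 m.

Two edge vectors: Pick A→Pick B = (-142, 61, -36.8), Pick A→Pick C = (-53, -43, 13).
Normal n = (Pick A→Pick B) × (Pick A→Pick C) = (-789.4, 3796.4, 9339).
So ∂z/∂x = −n_x/n_z = 0.08453 and ∂z/∂y = −n_y/n_z = −0.40651.
Intercept c from Pick A: 522.4 − 17.75 + 110.98 = 615.63.
At (385, 453): z = 32.5 − 184.1 + 615.63 = 464.0 m.

464.0 m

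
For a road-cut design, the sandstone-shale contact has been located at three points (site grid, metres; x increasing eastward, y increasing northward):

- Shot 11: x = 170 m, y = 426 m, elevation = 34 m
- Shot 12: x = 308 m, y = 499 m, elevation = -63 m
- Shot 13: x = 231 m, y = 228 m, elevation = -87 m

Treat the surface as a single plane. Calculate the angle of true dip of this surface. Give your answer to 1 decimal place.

43.4°

Let the plane be z = a·x + b·y + c.
Shot 12−Shot 11: 138a + 73b = −97;  Shot 13−Shot 11: 61a − 198b = −121.
Solving gives a = −0.88237, b = 0.33927.
Gradient magnitude |∇z| = √(a² + b²) = √(0.77857 + 0.11510) = 0.94535.
True dip = arctan(0.94535) = 43.4°, dipping toward ESE (azimuth ≈ 111°).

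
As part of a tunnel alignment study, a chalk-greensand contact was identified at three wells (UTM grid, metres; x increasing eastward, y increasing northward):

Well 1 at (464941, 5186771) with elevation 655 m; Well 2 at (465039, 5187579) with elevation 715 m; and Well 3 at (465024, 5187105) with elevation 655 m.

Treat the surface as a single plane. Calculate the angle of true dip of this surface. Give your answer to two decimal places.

Let the plane be z = a·x + b·y + c.
Well 2−Well 1: 98a + 808b = 60;  Well 3−Well 1: 83a + 334b = 0.
Solving gives a = −0.58371, b = 0.14505.
Gradient magnitude |∇z| = √(a² + b²) = √(0.34072 + 0.02104) = 0.60147.
True dip = arctan(0.60147) = 31.03°, dipping toward ESE (azimuth ≈ 104°).

31.03°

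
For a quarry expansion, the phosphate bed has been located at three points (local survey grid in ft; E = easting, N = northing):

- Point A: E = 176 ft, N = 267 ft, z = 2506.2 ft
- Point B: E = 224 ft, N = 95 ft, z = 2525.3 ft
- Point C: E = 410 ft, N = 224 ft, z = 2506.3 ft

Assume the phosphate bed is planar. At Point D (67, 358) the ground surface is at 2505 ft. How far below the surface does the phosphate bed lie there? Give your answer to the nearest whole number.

Two edge vectors: Point A→Point B = (48, -172, 19.1), Point A→Point C = (234, -43, 0.1).
Normal n = (Point A→Point B) × (Point A→Point C) = (804.1, 4464.6, 38184).
So ∂z/∂E = −n_x/n_z = −0.02106 and ∂z/∂N = −n_y/n_z = −0.11692.
Intercept c from Point A: 2506.2 + 3.71 + 31.22 = 2541.12.
At (67, 358): z_contact = −1.4 − 41.9 + 2541.12 = 2497.9 ft.
Depth below ground = 2505 − 2497.9 = 7 ft.

7 ft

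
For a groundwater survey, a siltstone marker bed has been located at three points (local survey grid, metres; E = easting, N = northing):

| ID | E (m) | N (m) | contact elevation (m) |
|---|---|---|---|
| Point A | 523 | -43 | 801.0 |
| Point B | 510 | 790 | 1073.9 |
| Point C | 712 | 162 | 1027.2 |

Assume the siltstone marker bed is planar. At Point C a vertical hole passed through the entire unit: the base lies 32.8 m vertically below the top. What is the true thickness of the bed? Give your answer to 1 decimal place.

24.4 m

Two edge vectors: Point A→Point B = (-13, 833, 272.9), Point A→Point C = (189, 205, 226.2).
Normal n = (Point A→Point B) × (Point A→Point C) = (132480.1, 54518.7, -160102).
So ∂z/∂E = −n_x/n_z = 0.82747 and ∂z/∂N = −n_y/n_z = 0.34052.
|∇z| = √(a²+b²) = 0.89480, so dip δ = arctan(0.89480) = 41.82°.
True thickness = vertical thickness × cos δ = 32.8 × cos 41.82° = 24.4 m.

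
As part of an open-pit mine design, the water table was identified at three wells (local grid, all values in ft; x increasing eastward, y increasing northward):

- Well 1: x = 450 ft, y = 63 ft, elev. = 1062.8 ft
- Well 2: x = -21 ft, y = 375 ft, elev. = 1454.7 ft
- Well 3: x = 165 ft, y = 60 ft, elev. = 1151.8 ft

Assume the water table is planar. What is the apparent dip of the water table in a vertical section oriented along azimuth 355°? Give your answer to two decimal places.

Let the plane be z = a·x + b·y + c.
Well 2−Well 1: −471a + 312b = 391.9;  Well 3−Well 1: −285a − 3b = 89.
Solving gives a = −0.32041, b = 0.77239.
Unit vector along 355° is (sin 355°, cos 355°) = (-0.0872, 0.9962).
Slope in that direction = a·(-0.0872) + b·(0.9962) = 0.79738.
Apparent dip = arctan|0.79738| = 38.57° (true dip is 39.9°, so apparent ≤ true as expected).

38.57°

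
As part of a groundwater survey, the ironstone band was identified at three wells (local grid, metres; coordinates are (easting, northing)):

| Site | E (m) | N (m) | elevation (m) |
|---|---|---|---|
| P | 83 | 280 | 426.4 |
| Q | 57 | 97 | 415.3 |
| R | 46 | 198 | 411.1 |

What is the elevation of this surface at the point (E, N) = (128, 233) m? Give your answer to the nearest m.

Let the plane be z = a·E + b·N + c.
Q−P: −26a − 183b = −11.1;  R−P: −37a − 82b = −15.3.
Solving gives a = 0.40735, b = 0.00278.
Then c = 426.4 − a·83 − b·280 = 391.81.
At (128, 233): z = 52.1 + 0.6 + 391.81 = 444.6 m.

445 m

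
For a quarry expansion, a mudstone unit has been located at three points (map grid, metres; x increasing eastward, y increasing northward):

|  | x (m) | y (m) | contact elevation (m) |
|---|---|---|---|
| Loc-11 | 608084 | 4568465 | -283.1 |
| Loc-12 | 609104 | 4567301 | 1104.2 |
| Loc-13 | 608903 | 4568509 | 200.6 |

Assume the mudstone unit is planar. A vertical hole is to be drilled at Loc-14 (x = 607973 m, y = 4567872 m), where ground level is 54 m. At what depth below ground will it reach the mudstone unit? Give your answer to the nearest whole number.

25 m

Two edge vectors: Loc-11→Loc-12 = (1020, -1164, 1387.3), Loc-11→Loc-13 = (819, 44, 483.7).
Normal n = (Loc-11→Loc-12) × (Loc-11→Loc-13) = (-624068, 642824.7, 998196).
So ∂z/∂x = −n_x/n_z = 0.62519585 and ∂z/∂y = −n_y/n_z = −0.64398645.
Intercept c from Loc-11: -283.1 − 380171.60 + 2942029.56 = 2561574.87.
At (607973, 4567872): z_contact = 380102.2 − 2941647.7 + 2561574.87 = 29.4 m.
Depth below ground = 54 − 29.4 = 25 m.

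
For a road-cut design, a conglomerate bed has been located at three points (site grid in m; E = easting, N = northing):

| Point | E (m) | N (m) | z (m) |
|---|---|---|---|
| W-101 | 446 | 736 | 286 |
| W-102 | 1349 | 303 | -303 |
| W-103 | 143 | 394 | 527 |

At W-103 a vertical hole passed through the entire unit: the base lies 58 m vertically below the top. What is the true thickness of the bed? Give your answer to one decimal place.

Let the plane be z = a·E + b·N + c.
W-102−W-101: 903a − 433b = −589;  W-103−W-101: −303a − 342b = 241.
Solving gives a = −0.69494, b = −0.08899.
|∇z| = √(a²+b²) = 0.70061, so dip δ = arctan(0.70061) = 35.02°.
True thickness = vertical thickness × cos δ = 58 × cos 35.02° = 47.5 m.

47.5 m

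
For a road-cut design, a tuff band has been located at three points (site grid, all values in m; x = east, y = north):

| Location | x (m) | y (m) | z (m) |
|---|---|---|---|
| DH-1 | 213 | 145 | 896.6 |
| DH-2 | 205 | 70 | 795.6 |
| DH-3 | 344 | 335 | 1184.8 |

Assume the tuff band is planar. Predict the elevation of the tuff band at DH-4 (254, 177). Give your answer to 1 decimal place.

Let the plane be z = a·x + b·y + c.
DH-2−DH-1: −8a − 75b = −101;  DH-3−DH-1: 131a + 190b = 288.2.
Solving gives a = 0.29199, b = 1.31552.
Then c = 896.6 − a·213 − b·145 = 643.66.
At (254, 177): z = 74.2 + 232.8 + 643.66 = 950.7 m.

950.7 m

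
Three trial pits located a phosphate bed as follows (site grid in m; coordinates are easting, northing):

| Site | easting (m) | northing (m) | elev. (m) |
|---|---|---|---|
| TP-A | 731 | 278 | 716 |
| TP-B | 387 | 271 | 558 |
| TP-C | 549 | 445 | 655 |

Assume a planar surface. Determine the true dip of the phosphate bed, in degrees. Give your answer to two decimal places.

Two edge vectors: TP-A→TP-B = (-344, -7, -158), TP-A→TP-C = (-182, 167, -61).
Normal n = (TP-A→TP-B) × (TP-A→TP-C) = (26813, 7772, -58722).
So ∂z/∂easting = −n_x/n_z = 0.45661 and ∂z/∂northing = −n_y/n_z = 0.13235.
Gradient magnitude |∇z| = √(a² + b²) = √(0.20849 + 0.01752) = 0.47540.
True dip = arctan(0.47540) = 25.43°, dipping toward WSW (azimuth ≈ 254°).

25.43°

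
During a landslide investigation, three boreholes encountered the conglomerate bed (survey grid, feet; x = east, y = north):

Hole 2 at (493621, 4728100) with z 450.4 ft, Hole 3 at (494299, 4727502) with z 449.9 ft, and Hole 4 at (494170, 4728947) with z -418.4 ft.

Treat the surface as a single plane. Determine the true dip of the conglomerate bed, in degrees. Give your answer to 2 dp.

Let the plane be z = a·x + b·y + c.
Hole 3−Hole 2: 678a − 598b = −0.5;  Hole 4−Hole 2: 549a + 847b = −868.8.
Solving gives a = −0.57610, b = −0.65233.
Gradient magnitude |∇z| = √(a² + b²) = √(0.33189 + 0.42553) = 0.87030.
True dip = arctan(0.87030) = 41.03°, dipping toward NE (azimuth ≈ 041°).

41.03°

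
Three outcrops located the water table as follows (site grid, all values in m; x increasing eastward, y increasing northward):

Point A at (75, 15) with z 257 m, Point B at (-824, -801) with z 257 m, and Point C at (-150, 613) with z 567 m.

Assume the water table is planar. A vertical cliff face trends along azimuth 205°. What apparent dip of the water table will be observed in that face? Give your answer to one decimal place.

Two edge vectors: Point A→Point B = (-899, -816, 0), Point A→Point C = (-225, 598, 310).
Normal n = (Point A→Point B) × (Point A→Point C) = (-252960, 278690, -721202).
So ∂z/∂x = −n_x/n_z = −0.35075 and ∂z/∂y = −n_y/n_z = 0.38642.
Unit vector along 205° is (sin 205°, cos 205°) = (-0.4226, -0.9063).
Slope in that direction = a·(-0.4226) + b·(-0.9063) = −0.20199.
Apparent dip = arctan|0.20199| = 11.4° (true dip is 27.6°, so apparent ≤ true as expected).

11.4°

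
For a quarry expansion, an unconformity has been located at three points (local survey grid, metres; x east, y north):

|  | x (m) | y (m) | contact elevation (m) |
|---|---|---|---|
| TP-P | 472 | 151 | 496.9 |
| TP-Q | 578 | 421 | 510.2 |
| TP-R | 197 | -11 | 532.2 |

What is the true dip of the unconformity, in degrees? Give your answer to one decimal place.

13.6°

Let the plane be z = a·x + b·y + c.
TP-Q−TP-P: 106a + 270b = 13.3;  TP-R−TP-P: −275a − 162b = 35.3.
Solving gives a = −0.20473, b = 0.12963.
Gradient magnitude |∇z| = √(a² + b²) = √(0.04191 + 0.01681) = 0.24232.
True dip = arctan(0.24232) = 13.6°, dipping toward ESE (azimuth ≈ 122°).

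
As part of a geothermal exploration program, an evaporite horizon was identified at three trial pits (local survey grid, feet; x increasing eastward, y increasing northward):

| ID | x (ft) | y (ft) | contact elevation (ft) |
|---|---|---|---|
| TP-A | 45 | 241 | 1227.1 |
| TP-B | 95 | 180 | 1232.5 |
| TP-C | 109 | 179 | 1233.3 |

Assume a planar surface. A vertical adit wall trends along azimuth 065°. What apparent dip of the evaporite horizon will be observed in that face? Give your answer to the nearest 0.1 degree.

1.7°

Two edge vectors: TP-A→TP-B = (50, -61, 5.4), TP-A→TP-C = (64, -62, 6.2).
Normal n = (TP-A→TP-B) × (TP-A→TP-C) = (-43.4, 35.6, 804).
So ∂z/∂x = −n_x/n_z = 0.05398 and ∂z/∂y = −n_y/n_z = −0.04428.
Unit vector along 065° is (sin 65°, cos 65°) = (0.9063, 0.4226).
Slope in that direction = a·(0.9063) + b·(0.4226) = 0.03021.
Apparent dip = arctan|0.03021| = 1.7° (true dip is 4.0°, so apparent ≤ true as expected).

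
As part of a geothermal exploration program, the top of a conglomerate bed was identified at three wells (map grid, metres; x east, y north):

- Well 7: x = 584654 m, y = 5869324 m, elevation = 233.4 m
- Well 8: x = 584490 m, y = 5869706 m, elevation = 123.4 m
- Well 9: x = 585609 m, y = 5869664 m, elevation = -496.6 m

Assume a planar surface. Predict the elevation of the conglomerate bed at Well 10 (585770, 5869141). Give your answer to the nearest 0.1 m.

Two edge vectors: Well 7→Well 8 = (-164, 382, -110), Well 7→Well 9 = (955, 340, -730).
Normal n = (Well 7→Well 8) × (Well 7→Well 9) = (-241460, -224770, -420570).
So ∂z/∂x = −n_x/n_z = −0.574125591 and ∂z/∂y = −n_y/n_z = −0.534441353.
Intercept c from Well 7: 233.4 + 335664.82 + 3136809.46 = 3472707.69.
At (585770, 5869141): z = −336305.5 − 3136711.7 + 3472707.69 = -309.5 m.

-309.5 m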